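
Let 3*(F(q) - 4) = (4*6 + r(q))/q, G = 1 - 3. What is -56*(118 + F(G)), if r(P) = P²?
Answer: -19712/3 ≈ -6570.7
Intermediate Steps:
G = -2
F(q) = 4 + (24 + q²)/(3*q) (F(q) = 4 + ((4*6 + q²)/q)/3 = 4 + ((24 + q²)/q)/3 = 4 + (24 + q²)/(3*q))
-56*(118 + F(G)) = -56*(118 + (4 + 8/(-2) + (⅓)*(-2))) = -56*(118 + (4 + 8*(-½) - ⅔)) = -56*(118 + (4 - 4 - ⅔)) = -56*(118 - ⅔) = -56*352/3 = -19712/3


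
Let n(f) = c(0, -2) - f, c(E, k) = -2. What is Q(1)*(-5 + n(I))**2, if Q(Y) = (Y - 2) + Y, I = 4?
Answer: 0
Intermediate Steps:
Q(Y) = -2 + 2*Y (Q(Y) = (-2 + Y) + Y = -2 + 2*Y)
n(f) = -2 - f
Q(1)*(-5 + n(I))**2 = (-2 + 2*1)*(-5 + (-2 - 1*4))**2 = (-2 + 2)*(-5 + (-2 - 4))**2 = 0*(-5 - 6)**2 = 0*(-11)**2 = 0*121 = 0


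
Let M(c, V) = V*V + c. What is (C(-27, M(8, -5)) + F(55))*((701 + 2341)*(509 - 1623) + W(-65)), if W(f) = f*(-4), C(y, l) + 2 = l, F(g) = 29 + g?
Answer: -389680720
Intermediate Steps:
M(c, V) = c + V² (M(c, V) = V² + c = c + V²)
C(y, l) = -2 + l
W(f) = -4*f
(C(-27, M(8, -5)) + F(55))*((701 + 2341)*(509 - 1623) + W(-65)) = ((-2 + (8 + (-5)²)) + (29 + 55))*((701 + 2341)*(509 - 1623) - 4*(-65)) = ((-2 + (8 + 25)) + 84)*(3042*(-1114) + 260) = ((-2 + 33) + 84)*(-3388788 + 260) = (31 + 84)*(-3388528) = 115*(-3388528) = -389680720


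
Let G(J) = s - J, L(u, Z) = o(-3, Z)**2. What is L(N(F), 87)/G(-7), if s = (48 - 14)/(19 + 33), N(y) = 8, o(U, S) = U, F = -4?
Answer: 234/199 ≈ 1.1759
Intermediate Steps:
s = 17/26 (s = 34/52 = 34*(1/52) = 17/26 ≈ 0.65385)
L(u, Z) = 9 (L(u, Z) = (-3)**2 = 9)
G(J) = 17/26 - J
L(N(F), 87)/G(-7) = 9/(17/26 - 1*(-7)) = 9/(17/26 + 7) = 9/(199/26) = 9*(26/199) = 234/199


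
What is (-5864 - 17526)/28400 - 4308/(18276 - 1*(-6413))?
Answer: -69982291/70116760 ≈ -0.99808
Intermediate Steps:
(-5864 - 17526)/28400 - 4308/(18276 - 1*(-6413)) = -23390*1/28400 - 4308/(18276 + 6413) = -2339/2840 - 4308/24689 = -69982291/70116760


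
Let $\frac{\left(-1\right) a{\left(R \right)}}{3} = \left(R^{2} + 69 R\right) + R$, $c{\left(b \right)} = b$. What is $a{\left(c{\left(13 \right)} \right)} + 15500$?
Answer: $12263$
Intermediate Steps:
$a{\left(R \right)} = - 210 R - 3 R^{2}$ ($a{\left(R \right)} = - 3 \left(\left(R^{2} + 69 R\right) + R\right) = - 3 \left(R^{2} + 70 R\right) = - 210 R - 3 R^{2}$)
$a{\left(c{\left(13 \right)} \right)} + 15500 = \left(-3\right) 13 \left(70 + 13\right) + 15500 = \left(-3\right) 13 \cdot 83 + 15500 = -3237 + 15500 = 12263$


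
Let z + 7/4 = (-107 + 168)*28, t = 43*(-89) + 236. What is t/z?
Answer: -684/325 ≈ -2.1046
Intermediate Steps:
t = -3591 (t = -3827 + 236 = -3591)
z = 6825/4 (z = -7/4 + (-107 + 168)*28 = -7/4 + 61*28 = -7/4 + 1708 = 6825/4 ≈ 1706.3)
t/z = -3591/6825/4 = -3591*4/6825 = -684/325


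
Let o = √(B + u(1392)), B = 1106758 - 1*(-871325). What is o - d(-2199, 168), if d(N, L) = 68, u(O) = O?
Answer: -68 + 5*√79179 ≈ 1338.9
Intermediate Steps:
B = 1978083 (B = 1106758 + 871325 = 1978083)
o = 5*√79179 (o = √(1978083 + 1392) = √1979475 = 5*√79179 ≈ 1406.9)
o - d(-2199, 168) = 5*√79179 - 1*68 = 5*√79179 - 68 = -68 + 5*√79179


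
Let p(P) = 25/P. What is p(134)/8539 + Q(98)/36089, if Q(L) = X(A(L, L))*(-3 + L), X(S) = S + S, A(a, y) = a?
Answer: 21306390345/41293972114 ≈ 0.51597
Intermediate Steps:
X(S) = 2*S
Q(L) = 2*L*(-3 + L) (Q(L) = (2*L)*(-3 + L) = 2*L*(-3 + L))
p(134)/8539 + Q(98)/36089 = (25/134)/8539 + (2*98*(-3 + 98))/36089 = (25*(1/134))*(1/8539) + (2*98*95)*(1/36089) = (25/134)*(1/8539) + 18620*(1/36089) = 25/1144226 + 18620/36089 = 21306390345/41293972114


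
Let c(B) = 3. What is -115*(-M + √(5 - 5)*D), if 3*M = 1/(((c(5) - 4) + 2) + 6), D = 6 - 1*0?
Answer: 115/21 ≈ 5.4762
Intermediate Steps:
D = 6 (D = 6 + 0 = 6)
M = 1/21 (M = 1/(3*(((3 - 4) + 2) + 6)) = 1/(3*((-1 + 2) + 6)) = 1/(3*(1 + 6)) = (⅓)/7 = (⅓)*(⅐) = 1/21 ≈ 0.047619)
-115*(-M + √(5 - 5)*D) = -115*(-1*1/21 + √(5 - 5)*6) = -115*(-1/21 + √0*6) = -115*(-1/21 + 0*6) = -115*(-1/21 + 0) = -115*(-1/21) = 115/21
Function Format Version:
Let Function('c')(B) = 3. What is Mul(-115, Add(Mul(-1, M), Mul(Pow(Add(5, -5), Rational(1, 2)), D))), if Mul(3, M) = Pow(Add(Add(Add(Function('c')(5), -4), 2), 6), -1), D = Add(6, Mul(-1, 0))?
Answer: Rational(115, 21) ≈ 5.4762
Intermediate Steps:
D = 6 (D = Add(6, 0) = 6)
M = Rational(1, 21) (M = Mul(Rational(1, 3), Pow(Add(Add(Add(3, -4), 2), 6), -1)) = Mul(Rational(1, 3), Pow(Add(Add(-1, 2), 6), -1)) = Mul(Rational(1, 3), Pow(Add(1, 6), -1)) = Mul(Rational(1, 3), Pow(7, -1)) = Mul(Rational(1, 3), Rational(1, 7)) = Rational(1, 21) ≈ 0.047619)
Mul(-115, Add(Mul(-1, M), Mul(Pow(Add(5, -5), Rational(1, 2)), D))) = Mul(-115, Add(Mul(-1, Rational(1, 21)), Mul(Pow(Add(5, -5), Rational(1, 2)), 6))) = Mul(-115, Add(Rational(-1, 21), Mul(Pow(0, Rational(1, 2)), 6))) = Mul(-115, Add(Rational(-1, 21), Mul(0, 6))) = Mul(-115, Add(Rational(-1, 21), 0)) = Mul(-115, Rational(-1, 21)) = Rational(115, 21)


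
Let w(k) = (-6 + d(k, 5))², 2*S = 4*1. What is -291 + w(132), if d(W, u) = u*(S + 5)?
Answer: 550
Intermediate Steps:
S = 2 (S = (4*1)/2 = (½)*4 = 2)
d(W, u) = 7*u (d(W, u) = u*(2 + 5) = u*7 = 7*u)
w(k) = 841 (w(k) = (-6 + 7*5)² = (-6 + 35)² = 29² = 841)
-291 + w(132) = -291 + 841 = 550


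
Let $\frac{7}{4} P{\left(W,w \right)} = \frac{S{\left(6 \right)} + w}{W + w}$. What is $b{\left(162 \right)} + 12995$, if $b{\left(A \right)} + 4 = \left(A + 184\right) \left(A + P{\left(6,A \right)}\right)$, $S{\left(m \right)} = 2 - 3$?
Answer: $\frac{1453882}{21} \approx 69233.0$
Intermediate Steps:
$S{\left(m \right)} = -1$ ($S{\left(m \right)} = 2 - 3 = -1$)
$P{\left(W,w \right)} = \frac{4 \left(-1 + w\right)}{7 \left(W + w\right)}$ ($P{\left(W,w \right)} = \frac{4 \frac{-1 + w}{W + w}}{7} = \frac{4 \left(-1 + w\right)}{7 \left(W + w\right)}$)
$b{\left(A \right)} = -4 + \left(184 + A\right) \left(A + \frac{4 \left(-1 + A\right)}{7 \left(6 + A\right)}\right)$ ($b{\left(A \right)} = -4 + \left(A + 184\right) \left(A + \frac{4 \left(-1 + A\right)}{7 \left(6 + A\right)}\right) = -4 + \left(184 + A\right) \left(A + \frac{4 \left(-1 + A\right)}{7 \left(6 + A\right)}\right)$)
$b{\left(162 \right)} + 12995 = \frac{-904 + 7 \cdot 162^{3} + 1334 \cdot 162^{2} + 8432 \cdot 162}{7 \left(6 + 162\right)} + 12995 = \frac{-904 + 7 \cdot 4251528 + 1334 \cdot 26244 + 1365984}{7 \cdot 168} + 12995 = \frac{1}{7} \cdot \frac{1}{168} \left(-904 + 29760696 + 35009496 + 1365984\right) + 12995 = \frac{1}{7} \cdot \frac{1}{168} \cdot 66135272 + 12995 = \frac{1180987}{21} + 12995 = \frac{1453882}{21}$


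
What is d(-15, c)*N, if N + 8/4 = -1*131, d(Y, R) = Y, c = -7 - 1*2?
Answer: 1995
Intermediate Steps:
c = -9 (c = -7 - 2 = -9)
N = -133 (N = -2 - 1*131 = -2 - 131 = -133)
d(-15, c)*N = -15*(-133) = 1995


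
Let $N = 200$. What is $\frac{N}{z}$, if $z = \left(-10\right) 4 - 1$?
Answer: $- \frac{200}{41} \approx -4.8781$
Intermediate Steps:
$z = -41$ ($z = -40 - 1 = -41$)
$\frac{N}{z} = \frac{200}{-41} = 200 \left(- \frac{1}{41}\right) = - \frac{200}{41}$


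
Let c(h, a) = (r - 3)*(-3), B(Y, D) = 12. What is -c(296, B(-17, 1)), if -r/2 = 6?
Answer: -45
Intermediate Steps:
r = -12 (r = -2*6 = -12)
c(h, a) = 45 (c(h, a) = (-12 - 3)*(-3) = -15*(-3) = 45)
-c(296, B(-17, 1)) = -1*45 = -45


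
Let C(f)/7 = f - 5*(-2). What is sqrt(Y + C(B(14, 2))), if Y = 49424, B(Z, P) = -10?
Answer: 4*sqrt(3089) ≈ 222.32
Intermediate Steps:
C(f) = 70 + 7*f (C(f) = 7*(f - 5*(-2)) = 7*(f + 10) = 7*(10 + f) = 70 + 7*f)
sqrt(Y + C(B(14, 2))) = sqrt(49424 + (70 + 7*(-10))) = sqrt(49424 + (70 - 70)) = sqrt(49424 + 0) = sqrt(49424) = 4*sqrt(3089)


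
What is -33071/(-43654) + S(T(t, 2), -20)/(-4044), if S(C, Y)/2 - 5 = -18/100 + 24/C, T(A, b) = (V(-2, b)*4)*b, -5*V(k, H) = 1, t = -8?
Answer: 1682848993/2206709700 ≈ 0.76261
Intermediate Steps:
V(k, H) = -1/5 (V(k, H) = -1/5*1 = -1/5)
T(A, b) = -4*b/5 (T(A, b) = (-1/5*4)*b = -4*b/5)
S(C, Y) = 241/25 + 48/C (S(C, Y) = 10 + 2*(-18/100 + 24/C) = 10 + 2*(-18*1/100 + 24/C) = 10 + 2*(-9/50 + 24/C) = 10 + (-9/25 + 48/C) = 241/25 + 48/C)
-33071/(-43654) + S(T(t, 2), -20)/(-4044) = -33071/(-43654) + (241/25 + 48/((-4/5*2)))/(-4044) = -33071*(-1/43654) + (241/25 + 48/(-8/5))*(-1/4044) = 33071/43654 + (241/25 + 48*(-5/8))*(-1/4044) = 33071/43654 + (241/25 - 30)*(-1/4044) = 33071/43654 - 509/25*(-1/4044) = 33071/43654 + 509/101100 = 1682848993/2206709700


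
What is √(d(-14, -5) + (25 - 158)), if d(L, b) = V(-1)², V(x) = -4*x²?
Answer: 3*I*√13 ≈ 10.817*I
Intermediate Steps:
d(L, b) = 16 (d(L, b) = (-4*(-1)²)² = (-4*1)² = (-4)² = 16)
√(d(-14, -5) + (25 - 158)) = √(16 + (25 - 158)) = √(16 - 133) = √(-117) = 3*I*√13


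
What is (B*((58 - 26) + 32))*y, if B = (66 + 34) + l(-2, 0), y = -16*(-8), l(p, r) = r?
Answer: 819200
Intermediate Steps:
y = 128
B = 100 (B = (66 + 34) + 0 = 100 + 0 = 100)
(B*((58 - 26) + 32))*y = (100*((58 - 26) + 32))*128 = (100*(32 + 32))*128 = (100*64)*128 = 6400*128 = 819200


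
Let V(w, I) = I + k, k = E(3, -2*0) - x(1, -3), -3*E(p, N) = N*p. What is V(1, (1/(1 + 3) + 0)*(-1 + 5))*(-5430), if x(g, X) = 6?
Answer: 27150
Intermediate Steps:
E(p, N) = -N*p/3
k = -6 (k = -1/3*(-2*0)*3 - 1*6 = -1/3*0*3 - 6 = 0 - 6 = -6)
V(w, I) = -6 + I (V(w, I) = I - 6 = -6 + I)
V(1, (1/(1 + 3) + 0)*(-1 + 5))*(-5430) = (-6 + (1/(1 + 3) + 0)*(-1 + 5))*(-5430) = (-6 + (1/4 + 0)*4)*(-5430) = (-6 + (1/4)*4)*(-5430) = (-6 + 1)*(-5430) = -5*(-5430) = 27150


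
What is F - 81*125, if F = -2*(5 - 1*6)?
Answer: -10123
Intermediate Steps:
F = 2 (F = -2*(5 - 6) = -2*(-1) = 2)
F - 81*125 = 2 - 81*125 = 2 - 10125 = -10123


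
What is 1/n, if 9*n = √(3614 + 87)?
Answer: 9*√3701/3701 ≈ 0.14794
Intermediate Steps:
n = √3701/9 (n = √(3614 + 87)/9 = √3701/9 ≈ 6.7595)
1/n = 1/(√3701/9) = 9*√3701/3701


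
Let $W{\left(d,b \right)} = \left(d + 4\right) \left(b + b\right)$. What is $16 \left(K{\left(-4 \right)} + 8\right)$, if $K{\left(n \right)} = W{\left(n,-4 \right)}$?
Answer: $128$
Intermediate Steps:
$W{\left(d,b \right)} = 2 b \left(4 + d\right)$ ($W{\left(d,b \right)} = \left(4 + d\right) 2 b = 2 b \left(4 + d\right)$)
$K{\left(n \right)} = -32 - 8 n$ ($K{\left(n \right)} = 2 \left(-4\right) \left(4 + n\right) = -32 - 8 n$)
$16 \left(K{\left(-4 \right)} + 8\right) = 16 \left(\left(-32 - -32\right) + 8\right) = 16 \left(\left(-32 + 32\right) + 8\right) = 16 \left(0 + 8\right) = 16 \cdot 8 = 128$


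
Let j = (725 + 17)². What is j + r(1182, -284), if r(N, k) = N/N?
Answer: 550565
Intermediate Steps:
r(N, k) = 1
j = 550564 (j = 742² = 550564)
j + r(1182, -284) = 550564 + 1 = 550565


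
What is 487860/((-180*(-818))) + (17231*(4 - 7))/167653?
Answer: 1236331921/411420462 ≈ 3.0050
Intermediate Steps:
487860/((-180*(-818))) + (17231*(4 - 7))/167653 = 487860/147240 + (17231*(-3))*(1/167653) = 487860*(1/147240) - 51693*1/167653 = 8131/2454 - 51693/167653 = 1236331921/411420462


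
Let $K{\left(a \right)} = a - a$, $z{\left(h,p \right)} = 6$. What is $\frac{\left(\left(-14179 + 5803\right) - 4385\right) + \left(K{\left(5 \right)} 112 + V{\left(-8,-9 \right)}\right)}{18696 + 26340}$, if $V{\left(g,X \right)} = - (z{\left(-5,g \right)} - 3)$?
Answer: $- \frac{3191}{11259} \approx -0.28342$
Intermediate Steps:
$K{\left(a \right)} = 0$
$V{\left(g,X \right)} = -3$ ($V{\left(g,X \right)} = - (6 - 3) = \left(-1\right) 3 = -3$)
$\frac{\left(\left(-14179 + 5803\right) - 4385\right) + \left(K{\left(5 \right)} 112 + V{\left(-8,-9 \right)}\right)}{18696 + 26340} = \frac{\left(\left(-14179 + 5803\right) - 4385\right) + \left(0 \cdot 112 - 3\right)}{18696 + 26340} = \frac{\left(-8376 - 4385\right) + \left(0 - 3\right)}{45036} = \left(-12761 - 3\right) \frac{1}{45036} = \left(-12764\right) \frac{1}{45036} = - \frac{3191}{11259}$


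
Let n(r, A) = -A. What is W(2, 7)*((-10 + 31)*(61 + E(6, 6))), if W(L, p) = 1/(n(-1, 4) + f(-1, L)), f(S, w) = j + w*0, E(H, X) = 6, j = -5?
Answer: -469/3 ≈ -156.33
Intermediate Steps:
f(S, w) = -5 (f(S, w) = -5 + w*0 = -5 + 0 = -5)
W(L, p) = -⅑ (W(L, p) = 1/(-1*4 - 5) = 1/(-4 - 5) = 1/(-9) = -⅑)
W(2, 7)*((-10 + 31)*(61 + E(6, 6))) = -(-10 + 31)*(61 + 6)/9 = -7*67/3 = -⅑*1407 = -469/3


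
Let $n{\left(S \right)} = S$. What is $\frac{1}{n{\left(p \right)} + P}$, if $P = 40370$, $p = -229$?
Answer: $\frac{1}{40141} \approx 2.4912 \cdot 10^{-5}$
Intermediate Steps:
$\frac{1}{n{\left(p \right)} + P} = \frac{1}{-229 + 40370} = \frac{1}{40141}$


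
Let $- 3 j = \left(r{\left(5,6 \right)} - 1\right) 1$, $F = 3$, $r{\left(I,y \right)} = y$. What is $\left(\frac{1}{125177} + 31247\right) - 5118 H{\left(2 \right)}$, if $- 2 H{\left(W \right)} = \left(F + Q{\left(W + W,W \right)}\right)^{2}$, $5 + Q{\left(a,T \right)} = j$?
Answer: $\frac{24654110861}{375531} \approx 65651.0$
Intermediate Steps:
$j = - \frac{5}{3}$ ($j = - \frac{\left(6 - 1\right) 1}{3} = - \frac{5 \cdot 1}{3} = \left(- \frac{1}{3}\right) 5 = - \frac{5}{3} \approx -1.6667$)
$Q{\left(a,T \right)} = - \frac{20}{3}$ ($Q{\left(a,T \right)} = -5 - \frac{5}{3} = - \frac{20}{3}$)
$H{\left(W \right)} = - \frac{121}{18}$ ($H{\left(W \right)} = - \frac{\left(3 - \frac{20}{3}\right)^{2}}{2} = - \frac{\left(- \frac{11}{3}\right)^{2}}{2} = \left(- \frac{1}{2}\right) \frac{121}{9} = - \frac{121}{18}$)
$\left(\frac{1}{125177} + 31247\right) - 5118 H{\left(2 \right)} = \left(\frac{1}{125177} + 31247\right) - - \frac{103213}{3} = \left(\frac{1}{125177} + 31247\right) + \frac{103213}{3} = \frac{3911405720}{125177} + \frac{103213}{3} = \frac{24654110861}{375531}$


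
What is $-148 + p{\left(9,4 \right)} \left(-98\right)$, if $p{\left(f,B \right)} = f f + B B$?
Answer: $-9654$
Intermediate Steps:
$p{\left(f,B \right)} = B^{2} + f^{2}$ ($p{\left(f,B \right)} = f^{2} + B^{2} = B^{2} + f^{2}$)
$-148 + p{\left(9,4 \right)} \left(-98\right) = -148 + \left(4^{2} + 9^{2}\right) \left(-98\right) = -148 + \left(16 + 81\right) \left(-98\right) = -148 + 97 \left(-98\right) = -148 - 9506 = -9654$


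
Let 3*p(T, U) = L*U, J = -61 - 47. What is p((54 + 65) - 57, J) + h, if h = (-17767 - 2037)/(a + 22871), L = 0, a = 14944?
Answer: -19804/37815 ≈ -0.52371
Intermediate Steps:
J = -108
p(T, U) = 0 (p(T, U) = (0*U)/3 = (⅓)*0 = 0)
h = -19804/37815 (h = (-17767 - 2037)/(14944 + 22871) = -19804/37815 ≈ -0.52371)
p((54 + 65) - 57, J) + h = 0 - 19804/37815 = -19804/37815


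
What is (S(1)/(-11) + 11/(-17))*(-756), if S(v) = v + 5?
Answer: 168588/187 ≈ 901.54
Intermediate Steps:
S(v) = 5 + v
(S(1)/(-11) + 11/(-17))*(-756) = ((5 + 1)/(-11) + 11/(-17))*(-756) = (6*(-1/11) + 11*(-1/17))*(-756) = (-6/11 - 11/17)*(-756) = -223/187*(-756) = 168588/187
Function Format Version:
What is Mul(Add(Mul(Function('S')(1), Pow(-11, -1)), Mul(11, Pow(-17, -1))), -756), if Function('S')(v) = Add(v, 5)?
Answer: Rational(168588, 187) ≈ 901.54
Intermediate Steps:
Function('S')(v) = Add(5, v)
Mul(Add(Mul(Function('S')(1), Pow(-11, -1)), Mul(11, Pow(-17, -1))), -756) = Mul(Add(Mul(Add(5, 1), Pow(-11, -1)), Mul(11, Pow(-17, -1))), -756) = Mul(Add(Mul(6, Rational(-1, 11)), Mul(11, Rational(-1, 17))), -756) = Mul(Add(Rational(-6, 11), Rational(-11, 17)), -756) = Mul(Rational(-223, 187), -756) = Rational(168588, 187)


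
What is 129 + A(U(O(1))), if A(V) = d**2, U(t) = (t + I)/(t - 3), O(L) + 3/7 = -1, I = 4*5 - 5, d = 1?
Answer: 130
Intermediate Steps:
I = 15 (I = 20 - 5 = 15)
O(L) = -10/7 (O(L) = -3/7 - 1 = -10/7)
U(t) = (15 + t)/(-3 + t) (U(t) = (t + 15)/(t - 3) = (15 + t)/(-3 + t))
A(V) = 1 (A(V) = 1**2 = 1)
129 + A(U(O(1))) = 129 + 1 = 130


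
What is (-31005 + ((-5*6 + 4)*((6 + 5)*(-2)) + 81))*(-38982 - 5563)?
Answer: 1352029840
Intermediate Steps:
(-31005 + ((-5*6 + 4)*((6 + 5)*(-2)) + 81))*(-38982 - 5563) = (-31005 + ((-30 + 4)*(11*(-2)) + 81))*(-44545) = (-31005 + (-26*(-22) + 81))*(-44545) = (-31005 + (572 + 81))*(-44545) = (-31005 + 653)*(-44545) = -30352*(-44545) = 1352029840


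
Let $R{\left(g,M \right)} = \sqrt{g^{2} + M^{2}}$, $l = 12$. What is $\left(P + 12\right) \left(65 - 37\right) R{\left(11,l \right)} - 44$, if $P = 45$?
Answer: $-44 + 1596 \sqrt{265} \approx 25937.0$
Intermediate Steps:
$R{\left(g,M \right)} = \sqrt{M^{2} + g^{2}}$
$\left(P + 12\right) \left(65 - 37\right) R{\left(11,l \right)} - 44 = \left(45 + 12\right) \left(65 - 37\right) \sqrt{12^{2} + 11^{2}} - 44 = 57 \cdot 28 \sqrt{144 + 121} - 44 = 1596 \sqrt{265} - 44 = -44 + 1596 \sqrt{265}$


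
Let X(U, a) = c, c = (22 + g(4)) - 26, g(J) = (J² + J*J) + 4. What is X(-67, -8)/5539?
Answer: 32/5539 ≈ 0.0057772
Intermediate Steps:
g(J) = 4 + 2*J² (g(J) = (J² + J²) + 4 = 2*J² + 4 = 4 + 2*J²)
c = 32 (c = (22 + (4 + 2*4²)) - 26 = (22 + (4 + 2*16)) - 26 = (22 + (4 + 32)) - 26 = (22 + 36) - 26 = 58 - 26 = 32)
X(U, a) = 32
X(-67, -8)/5539 = 32/5539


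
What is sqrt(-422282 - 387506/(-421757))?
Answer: 4*I*sqrt(95809850165839)/60251 ≈ 649.83*I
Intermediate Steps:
sqrt(-422282 - 387506/(-421757)) = sqrt(-422282 - 387506*(-1/421757)) = sqrt(-422282 + 55358/60251) = sqrt(-25442857424/60251) = 4*I*sqrt(95809850165839)/60251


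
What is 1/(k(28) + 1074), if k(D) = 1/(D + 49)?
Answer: 77/82699 ≈ 0.00093109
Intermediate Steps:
k(D) = 1/(49 + D)
1/(k(28) + 1074) = 1/(1/(49 + 28) + 1074) = 1/(1/77 + 1074) = 1/(82699/77) = 77/82699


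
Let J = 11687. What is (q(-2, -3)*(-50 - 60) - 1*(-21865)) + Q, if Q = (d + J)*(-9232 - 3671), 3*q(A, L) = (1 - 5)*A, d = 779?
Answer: -482481679/3 ≈ -1.6083e+8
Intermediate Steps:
q(A, L) = -4*A/3 (q(A, L) = ((1 - 5)*A)/3 = (-4*A)/3 = -4*A/3)
Q = -160848798 (Q = (779 + 11687)*(-9232 - 3671) = 12466*(-12903) = -160848798)
(q(-2, -3)*(-50 - 60) - 1*(-21865)) + Q = ((-4/3*(-2))*(-50 - 60) - 1*(-21865)) - 160848798 = ((8/3)*(-110) + 21865) - 160848798 = (-880/3 + 21865) - 160848798 = 64715/3 - 160848798 = -482481679/3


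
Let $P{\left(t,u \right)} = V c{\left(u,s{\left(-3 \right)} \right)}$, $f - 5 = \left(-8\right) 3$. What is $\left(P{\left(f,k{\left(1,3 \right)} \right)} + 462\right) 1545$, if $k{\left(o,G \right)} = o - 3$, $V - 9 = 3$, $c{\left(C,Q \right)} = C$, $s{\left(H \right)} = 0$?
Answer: $676710$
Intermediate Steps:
$f = -19$ ($f = 5 - 24 = -19$)
$V = 12$ ($V = 9 + 3 = 12$)
$k{\left(o,G \right)} = -3 + o$ ($k{\left(o,G \right)} = o - 3 = -3 + o$)
$P{\left(t,u \right)} = 12 u$
$\left(P{\left(f,k{\left(1,3 \right)} \right)} + 462\right) 1545 = \left(12 \left(-3 + 1\right) + 462\right) 1545 = \left(12 \left(-2\right) + 462\right) 1545 = \left(-24 + 462\right) 1545 = 438 \cdot 1545 = 676710$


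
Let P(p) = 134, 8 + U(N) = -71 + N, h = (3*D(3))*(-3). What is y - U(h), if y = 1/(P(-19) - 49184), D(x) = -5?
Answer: 1667699/49050 ≈ 34.000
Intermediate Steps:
h = 45 (h = (3*(-5))*(-3) = -15*(-3) = 45)
U(N) = -79 + N (U(N) = -8 + (-71 + N) = -79 + N)
y = -1/49050 (y = 1/(134 - 49184) = 1/(-49050) = -1/49050 ≈ -2.0387e-5)
y - U(h) = -1/49050 - (-79 + 45) = -1/49050 - 1*(-34) = -1/49050 + 34 = 1667699/49050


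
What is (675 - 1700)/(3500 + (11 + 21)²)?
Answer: -1025/4524 ≈ -0.22657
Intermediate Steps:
(675 - 1700)/(3500 + (11 + 21)²) = -1025/(3500 + 32²) = -1025/(3500 + 1024) = -1025/4524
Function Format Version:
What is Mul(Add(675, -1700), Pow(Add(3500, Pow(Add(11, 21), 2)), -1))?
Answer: Rational(-1025, 4524) ≈ -0.22657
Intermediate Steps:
Mul(Add(675, -1700), Pow(Add(3500, Pow(Add(11, 21), 2)), -1)) = Mul(-1025, Pow(Add(3500, Pow(32, 2)), -1)) = Mul(-1025, Pow(Add(3500, 1024), -1)) = Mul(-1025, Pow(4524, -1)) = Mul(-1025, Rational(1, 4524)) = Rational(-1025, 4524)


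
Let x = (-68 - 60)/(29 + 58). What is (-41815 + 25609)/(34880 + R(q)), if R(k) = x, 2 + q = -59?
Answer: -704961/1517216 ≈ -0.46464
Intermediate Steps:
q = -61 (q = -2 - 59 = -61)
x = -128/87 ≈ -1.4713
R(k) = -128/87
(-41815 + 25609)/(34880 + R(q)) = (-41815 + 25609)/(34880 - 128/87) = -16206/3034432/87 = -16206*87/3034432 = -704961/1517216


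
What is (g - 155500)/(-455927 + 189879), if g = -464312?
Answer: 154953/66512 ≈ 2.3297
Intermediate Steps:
(g - 155500)/(-455927 + 189879) = (-464312 - 155500)/(-455927 + 189879) = -619812/(-266048) = -619812*(-1/266048) = 154953/66512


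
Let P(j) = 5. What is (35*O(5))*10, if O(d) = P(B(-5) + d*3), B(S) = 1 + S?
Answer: 1750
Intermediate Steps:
O(d) = 5
(35*O(5))*10 = (35*5)*10 = 175*10 = 1750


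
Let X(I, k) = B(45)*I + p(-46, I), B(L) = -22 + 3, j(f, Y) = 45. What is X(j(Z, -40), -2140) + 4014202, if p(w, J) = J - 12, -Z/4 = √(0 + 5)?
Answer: 4013380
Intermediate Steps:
Z = -4*√5 (Z = -4*√(0 + 5) = -4*√5 ≈ -8.9443)
p(w, J) = -12 + J
B(L) = -19
X(I, k) = -12 - 18*I (X(I, k) = -19*I + (-12 + I) = -12 - 18*I)
X(j(Z, -40), -2140) + 4014202 = (-12 - 18*45) + 4014202 = (-12 - 810) + 4014202 = -822 + 4014202 = 4013380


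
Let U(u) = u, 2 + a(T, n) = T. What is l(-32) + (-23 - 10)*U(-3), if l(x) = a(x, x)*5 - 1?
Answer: -72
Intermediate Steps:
a(T, n) = -2 + T
l(x) = -11 + 5*x (l(x) = (-2 + x)*5 - 1 = (-10 + 5*x) - 1 = -11 + 5*x)
l(-32) + (-23 - 10)*U(-3) = (-11 + 5*(-32)) + (-23 - 10)*(-3) = (-11 - 160) - 33*(-3) = -171 + 99 = -72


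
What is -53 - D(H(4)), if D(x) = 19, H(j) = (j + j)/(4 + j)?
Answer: -72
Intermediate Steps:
H(j) = 2*j/(4 + j) (H(j) = (2*j)/(4 + j) = 2*j/(4 + j))
-53 - D(H(4)) = -53 - 1*19 = -53 - 19 = -72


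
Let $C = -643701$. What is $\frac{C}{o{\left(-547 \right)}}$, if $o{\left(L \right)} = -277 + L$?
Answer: $\frac{643701}{824} \approx 781.19$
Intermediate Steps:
$\frac{C}{o{\left(-547 \right)}} = - \frac{643701}{-277 - 547} = - \frac{643701}{-824} = \left(-643701\right) \left(- \frac{1}{824}\right) = \frac{643701}{824}$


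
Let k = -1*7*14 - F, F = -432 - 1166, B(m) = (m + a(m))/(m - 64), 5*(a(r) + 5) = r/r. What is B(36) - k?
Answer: -52539/35 ≈ -1501.1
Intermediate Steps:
a(r) = -24/5 (a(r) = -5 + (r/r)/5 = -5 + (⅕)*1 = -5 + ⅕ = -24/5)
B(m) = (-24/5 + m)/(-64 + m) (B(m) = (m - 24/5)/(m - 64) = (-24/5 + m)/(-64 + m))
F = -1598
k = 1500 (k = -1*7*14 - 1*(-1598) = -7*14 + 1598 = -98 + 1598 = 1500)
B(36) - k = (-24/5 + 36)/(-64 + 36) - 1*1500 = (156/5)/(-28) - 1500 = -1/28*156/5 - 1500 = -39/35 - 1500 = -52539/35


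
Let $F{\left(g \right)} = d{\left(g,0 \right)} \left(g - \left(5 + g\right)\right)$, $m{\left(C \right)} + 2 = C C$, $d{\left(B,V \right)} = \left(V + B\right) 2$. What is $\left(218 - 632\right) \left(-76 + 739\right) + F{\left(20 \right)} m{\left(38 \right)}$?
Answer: $-562882$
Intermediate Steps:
$d{\left(B,V \right)} = 2 B + 2 V$ ($d{\left(B,V \right)} = \left(B + V\right) 2 = 2 B + 2 V$)
$m{\left(C \right)} = -2 + C^{2}$ ($m{\left(C \right)} = -2 + C C = -2 + C^{2}$)
$F{\left(g \right)} = - 10 g$ ($F{\left(g \right)} = \left(2 g + 2 \cdot 0\right) \left(g - \left(5 + g\right)\right) = \left(2 g + 0\right) \left(-5\right) = 2 g \left(-5\right) = - 10 g$)
$\left(218 - 632\right) \left(-76 + 739\right) + F{\left(20 \right)} m{\left(38 \right)} = \left(218 - 632\right) \left(-76 + 739\right) + \left(-10\right) 20 \left(-2 + 38^{2}\right) = \left(-414\right) 663 - 200 \left(-2 + 1444\right) = -274482 - 288400 = -562882$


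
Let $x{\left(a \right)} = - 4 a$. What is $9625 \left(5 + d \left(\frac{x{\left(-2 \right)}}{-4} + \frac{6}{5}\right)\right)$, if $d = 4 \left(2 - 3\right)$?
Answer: $78925$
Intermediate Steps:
$d = -4$ ($d = 4 \left(-1\right) = -4$)
$9625 \left(5 + d \left(\frac{x{\left(-2 \right)}}{-4} + \frac{6}{5}\right)\right) = 9625 \left(5 - 4 \left(\frac{\left(-4\right) \left(-2\right)}{-4} + \frac{6}{5}\right)\right) = 9625 \left(5 - 4 \left(8 \left(- \frac{1}{4}\right) + 6 \cdot \frac{1}{5}\right)\right) = 9625 \left(5 - 4 \left(-2 + \frac{6}{5}\right)\right) = 9625 \left(5 - - \frac{16}{5}\right) = 9625 \left(5 + \frac{16}{5}\right) = 9625 \cdot \frac{41}{5} = 78925$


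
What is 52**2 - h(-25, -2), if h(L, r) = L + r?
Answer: 2731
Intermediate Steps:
52**2 - h(-25, -2) = 52**2 - (-25 - 2) = 2704 - 1*(-27) = 2704 + 27 = 2731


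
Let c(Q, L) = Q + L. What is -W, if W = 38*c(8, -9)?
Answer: 38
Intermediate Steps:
c(Q, L) = L + Q
W = -38 (W = 38*(-9 + 8) = 38*(-1) = -38)
-W = -1*(-38) = 38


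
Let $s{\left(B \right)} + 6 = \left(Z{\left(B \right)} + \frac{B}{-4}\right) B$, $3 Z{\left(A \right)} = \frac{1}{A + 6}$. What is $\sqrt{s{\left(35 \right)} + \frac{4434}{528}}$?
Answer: $\frac{i \sqrt{8891420802}}{5412} \approx 17.423 i$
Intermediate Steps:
$Z{\left(A \right)} = \frac{1}{3 \left(6 + A\right)}$ ($Z{\left(A \right)} = \frac{1}{3 \left(A + 6\right)} = \frac{1}{3 \left(6 + A\right)}$)
$s{\left(B \right)} = -6 + B \left(- \frac{B}{4} + \frac{1}{3 \left(6 + B\right)}\right)$ ($s{\left(B \right)} = -6 + \left(\frac{1}{3 \left(6 + B\right)} + \frac{B}{-4}\right) B = -6 + \left(\frac{1}{3 \left(6 + B\right)} + B \left(- \frac{1}{4}\right)\right) B = -6 + \left(\frac{1}{3 \left(6 + B\right)} - \frac{B}{4}\right) B = -6 + \left(- \frac{B}{4} + \frac{1}{3 \left(6 + B\right)}\right) B = -6 + B \left(- \frac{B}{4} + \frac{1}{3 \left(6 + B\right)}\right)$)
$\sqrt{s{\left(35 \right)} + \frac{4434}{528}} = \sqrt{\frac{\frac{1}{3} \cdot 35 + \frac{\left(-24 - 35^{2}\right) \left(6 + 35\right)}{4}}{6 + 35} + \frac{4434}{528}} = \sqrt{\frac{\frac{35}{3} + \frac{1}{4} \left(-24 - 1225\right) 41}{41} + 4434 \cdot \frac{1}{528}} = \sqrt{\frac{\frac{35}{3} + \frac{1}{4} \left(-24 - 1225\right) 41}{41} + \frac{739}{88}} = \sqrt{\frac{\frac{35}{3} + \frac{1}{4} \left(-1249\right) 41}{41} + \frac{739}{88}} = \sqrt{\frac{\frac{35}{3} - \frac{51209}{4}}{41} + \frac{739}{88}} = \sqrt{\frac{1}{41} \left(- \frac{153487}{12}\right) + \frac{739}{88}} = \sqrt{- \frac{153487}{492} + \frac{739}{88}} = \sqrt{- \frac{3285817}{10824}} = \frac{i \sqrt{8891420802}}{5412}$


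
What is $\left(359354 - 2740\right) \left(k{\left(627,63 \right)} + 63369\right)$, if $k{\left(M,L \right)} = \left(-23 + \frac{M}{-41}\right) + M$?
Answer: $\frac{935136767324}{41} \approx 2.2808 \cdot 10^{10}$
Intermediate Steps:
$k{\left(M,L \right)} = -23 + \frac{40 M}{41}$ ($k{\left(M,L \right)} = \left(-23 + M \left(- \frac{1}{41}\right)\right) + M = \left(-23 - \frac{M}{41}\right) + M = -23 + \frac{40 M}{41}$)
$\left(359354 - 2740\right) \left(k{\left(627,63 \right)} + 63369\right) = \left(359354 - 2740\right) \left(\left(-23 + \frac{40}{41} \cdot 627\right) + 63369\right) = 356614 \left(\left(-23 + \frac{25080}{41}\right) + 63369\right) = 356614 \left(\frac{24137}{41} + 63369\right) = 356614 \cdot \frac{2622266}{41} = \frac{935136767324}{41}$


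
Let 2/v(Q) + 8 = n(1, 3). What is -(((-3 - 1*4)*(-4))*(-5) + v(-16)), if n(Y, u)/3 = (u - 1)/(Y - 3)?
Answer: 1542/11 ≈ 140.18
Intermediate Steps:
n(Y, u) = 3*(-1 + u)/(-3 + Y) (n(Y, u) = 3*((u - 1)/(Y - 3)) = 3*((-1 + u)/(-3 + Y)) = 3*(-1 + u)/(-3 + Y))
v(Q) = -2/11 (v(Q) = 2/(-8 + 3*(-1 + 3)/(-3 + 1)) = 2/(-8 + 3*2/(-2)) = 2/(-8 + 3*(-½)*2) = 2/(-8 - 3) = 2/(-11) = 2*(-1/11) = -2/11)
-(((-3 - 1*4)*(-4))*(-5) + v(-16)) = -(((-3 - 1*4)*(-4))*(-5) - 2/11) = -(((-3 - 4)*(-4))*(-5) - 2/11) = -(-7*(-4)*(-5) - 2/11) = -(28*(-5) - 2/11) = -(-140 - 2/11) = -1*(-1542/11) = 1542/11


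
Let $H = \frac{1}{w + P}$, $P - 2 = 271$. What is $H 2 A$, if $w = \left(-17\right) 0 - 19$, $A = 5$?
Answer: $\frac{5}{127} \approx 0.03937$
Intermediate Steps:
$P = 273$ ($P = 2 + 271 = 273$)
$w = -19$ ($w = 0 - 19 = -19$)
$H = \frac{1}{254}$ ($H = \frac{1}{-19 + 273} = \frac{1}{254} \approx 0.003937$)
$H 2 A = \frac{2 \cdot 5}{254} = \frac{1}{254} \cdot 10 = \frac{5}{127}$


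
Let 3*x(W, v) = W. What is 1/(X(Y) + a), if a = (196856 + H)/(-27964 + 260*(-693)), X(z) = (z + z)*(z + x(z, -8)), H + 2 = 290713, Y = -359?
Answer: 624432/214604992211 ≈ 2.9097e-6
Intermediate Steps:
x(W, v) = W/3
H = 290711 (H = -2 + 290713 = 290711)
X(z) = 8*z²/3 (X(z) = (z + z)*(z + z/3) = (2*z)*(4*z/3) = 8*z²/3)
a = -487567/208144 (a = (196856 + 290711)/(-27964 + 260*(-693)) = 487567/(-27964 - 180180) = 487567/(-208144) = 487567*(-1/208144) = -487567/208144 ≈ -2.3424)
1/(X(Y) + a) = 1/((8/3)*(-359)² - 487567/208144) = 1/((8/3)*128881 - 487567/208144) = 1/(1031048/3 - 487567/208144) = 1/(214604992211/624432) = 624432/214604992211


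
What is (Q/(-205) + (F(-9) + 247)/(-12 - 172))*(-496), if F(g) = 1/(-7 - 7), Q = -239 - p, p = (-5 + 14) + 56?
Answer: -2306989/33005 ≈ -69.898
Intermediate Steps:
p = 65 (p = 9 + 56 = 65)
Q = -304 (Q = -239 - 1*65 = -239 - 65 = -304)
F(g) = -1/14 (F(g) = 1/(-14) = -1/14)
(Q/(-205) + (F(-9) + 247)/(-12 - 172))*(-496) = (-304/(-205) + (-1/14 + 247)/(-12 - 172))*(-496) = (-304*(-1/205) + (3457/14)/(-184))*(-496) = (304/205 + (3457/14)*(-1/184))*(-496) = (304/205 - 3457/2576)*(-496) = (74419/528080)*(-496) = -2306989/33005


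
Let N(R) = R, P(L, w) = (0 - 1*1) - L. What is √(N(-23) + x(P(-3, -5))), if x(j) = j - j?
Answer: I*√23 ≈ 4.7958*I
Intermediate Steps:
P(L, w) = -1 - L (P(L, w) = (0 - 1) - L = -1 - L)
x(j) = 0
√(N(-23) + x(P(-3, -5))) = √(-23 + 0) = √(-23) = I*√23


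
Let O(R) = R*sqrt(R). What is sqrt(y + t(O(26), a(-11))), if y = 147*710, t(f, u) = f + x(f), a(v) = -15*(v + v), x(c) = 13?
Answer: sqrt(104383 + 26*sqrt(26)) ≈ 323.29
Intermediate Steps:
a(v) = -30*v
O(R) = R**(3/2)
t(f, u) = 13 + f (t(f, u) = f + 13 = 13 + f)
y = 104370
sqrt(y + t(O(26), a(-11))) = sqrt(104370 + (13 + 26**(3/2))) = sqrt(104370 + (13 + 26*sqrt(26))) = sqrt(104383 + 26*sqrt(26))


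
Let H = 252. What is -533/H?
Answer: -533/252 ≈ -2.1151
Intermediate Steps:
-533/H = -533/252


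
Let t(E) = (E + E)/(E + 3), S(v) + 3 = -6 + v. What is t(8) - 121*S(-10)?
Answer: 25305/11 ≈ 2300.5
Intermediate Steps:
S(v) = -9 + v (S(v) = -3 + (-6 + v) = -9 + v)
t(E) = 2*E/(3 + E) (t(E) = (2*E)/(3 + E) = 2*E/(3 + E))
t(8) - 121*S(-10) = 2*8/(3 + 8) - 121*(-9 - 10) = 2*8/11 - 121*(-19) = 2*8*(1/11) + 2299 = 16/11 + 2299 = 25305/11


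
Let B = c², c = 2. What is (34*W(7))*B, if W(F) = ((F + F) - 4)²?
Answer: 13600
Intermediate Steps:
W(F) = (-4 + 2*F)² (W(F) = (2*F - 4)² = (-4 + 2*F)²)
B = 4 (B = 2² = 4)
(34*W(7))*B = (34*(4*(-2 + 7)²))*4 = (34*(4*5²))*4 = (34*(4*25))*4 = (34*100)*4 = 3400*4 = 13600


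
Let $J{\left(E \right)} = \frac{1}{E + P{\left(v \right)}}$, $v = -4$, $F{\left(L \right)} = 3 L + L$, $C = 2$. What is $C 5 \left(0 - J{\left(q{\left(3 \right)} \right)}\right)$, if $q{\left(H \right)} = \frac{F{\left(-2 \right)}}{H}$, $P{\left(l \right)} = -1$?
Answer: $\frac{30}{11} \approx 2.7273$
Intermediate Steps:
$F{\left(L \right)} = 4 L$
$q{\left(H \right)} = - \frac{8}{H}$ ($q{\left(H \right)} = \frac{4 \left(-2\right)}{H} = - \frac{8}{H}$)
$J{\left(E \right)} = \frac{1}{-1 + E}$ ($J{\left(E \right)} = \frac{1}{E - 1} = \frac{1}{-1 + E}$)
$C 5 \left(0 - J{\left(q{\left(3 \right)} \right)}\right) = 2 \cdot 5 \left(0 - \frac{1}{-1 - \frac{8}{3}}\right) = 10 \left(0 - \frac{1}{-1 - \frac{8}{3}}\right) = 10 \left(0 - \frac{1}{- \frac{11}{3}}\right) = 10 \left(0 - - \frac{3}{11}\right) = 10 \left(0 + \frac{3}{11}\right) = 10 \cdot \frac{3}{11} = \frac{30}{11}$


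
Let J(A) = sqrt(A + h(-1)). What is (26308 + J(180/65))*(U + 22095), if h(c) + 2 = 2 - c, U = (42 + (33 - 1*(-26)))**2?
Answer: 849643168 + 226072*sqrt(13)/13 ≈ 8.4971e+8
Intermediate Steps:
U = 10201 (U = (42 + (33 + 26))**2 = (42 + 59)**2 = 101**2 = 10201)
h(c) = -c (h(c) = -2 + (2 - c) = -c)
J(A) = sqrt(1 + A) (J(A) = sqrt(A - 1*(-1)) = sqrt(A + 1) = sqrt(1 + A))
(26308 + J(180/65))*(U + 22095) = (26308 + sqrt(1 + 180/65))*(10201 + 22095) = (26308 + sqrt(1 + 180*(1/65)))*32296 = (26308 + sqrt(1 + 36/13))*32296 = (26308 + sqrt(49/13))*32296 = (26308 + 7*sqrt(13)/13)*32296 = 849643168 + 226072*sqrt(13)/13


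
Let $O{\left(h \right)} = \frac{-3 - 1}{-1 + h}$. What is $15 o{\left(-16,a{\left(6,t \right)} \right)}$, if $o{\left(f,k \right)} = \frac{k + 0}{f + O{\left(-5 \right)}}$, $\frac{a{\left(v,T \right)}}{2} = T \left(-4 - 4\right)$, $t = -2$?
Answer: $- \frac{720}{23} \approx -31.304$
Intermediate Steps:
$a{\left(v,T \right)} = - 16 T$ ($a{\left(v,T \right)} = 2 T \left(-4 - 4\right) = 2 T \left(-8\right) = 2 \left(- 8 T\right) = - 16 T$)
$O{\left(h \right)} = - \frac{4}{-1 + h}$
$o{\left(f,k \right)} = \frac{k}{\frac{2}{3} + f}$ ($o{\left(f,k \right)} = \frac{k + 0}{f - \frac{4}{-1 - 5}} = \frac{k}{f - \frac{4}{-6}} = \frac{k}{f - - \frac{2}{3}} = \frac{k}{f + \frac{2}{3}} = \frac{k}{\frac{2}{3} + f}$)
$15 o{\left(-16,a{\left(6,t \right)} \right)} = 15 \frac{3 \left(\left(-16\right) \left(-2\right)\right)}{2 + 3 \left(-16\right)} = 15 \cdot 3 \cdot 32 \frac{1}{2 - 48} = 15 \cdot 3 \cdot 32 \frac{1}{-46} = 15 \cdot 3 \cdot 32 \left(- \frac{1}{46}\right) = 15 \left(- \frac{48}{23}\right) = - \frac{720}{23}$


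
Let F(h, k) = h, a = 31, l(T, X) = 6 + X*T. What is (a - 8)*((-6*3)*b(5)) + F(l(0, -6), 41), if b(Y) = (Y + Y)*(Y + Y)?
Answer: -41394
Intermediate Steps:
b(Y) = 4*Y² (b(Y) = (2*Y)*(2*Y) = 4*Y²)
l(T, X) = 6 + T*X
(a - 8)*((-6*3)*b(5)) + F(l(0, -6), 41) = (31 - 8)*((-6*3)*(4*5²)) + (6 + 0*(-6)) = 23*(-72*25) + (6 + 0) = 23*(-18*100) + 6 = 23*(-1800) + 6 = -41400 + 6 = -41394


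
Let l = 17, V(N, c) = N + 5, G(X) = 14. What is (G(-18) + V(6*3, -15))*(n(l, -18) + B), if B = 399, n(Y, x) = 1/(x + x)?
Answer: 531431/36 ≈ 14762.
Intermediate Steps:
V(N, c) = 5 + N
n(Y, x) = 1/(2*x)
(G(-18) + V(6*3, -15))*(n(l, -18) + B) = (14 + (5 + 6*3))*((½)/(-18) + 399) = (14 + (5 + 18))*((½)*(-1/18) + 399) = (14 + 23)*(-1/36 + 399) = 37*(14363/36) = 531431/36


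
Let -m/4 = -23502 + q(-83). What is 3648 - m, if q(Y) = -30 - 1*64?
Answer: -90736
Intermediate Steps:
q(Y) = -94 (q(Y) = -30 - 64 = -94)
m = 94384 (m = -4*(-23502 - 94) = -4*(-23596) = 94384)
3648 - m = 3648 - 1*94384 = 3648 - 94384 = -90736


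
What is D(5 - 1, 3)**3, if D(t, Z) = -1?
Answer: -1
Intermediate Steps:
D(5 - 1, 3)**3 = (-1)**3 = -1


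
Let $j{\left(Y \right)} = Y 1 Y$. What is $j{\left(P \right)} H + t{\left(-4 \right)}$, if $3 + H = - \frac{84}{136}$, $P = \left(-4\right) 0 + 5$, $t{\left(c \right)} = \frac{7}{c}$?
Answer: $- \frac{6269}{68} \approx -92.191$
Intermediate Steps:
$P = 5$ ($P = 0 + 5 = 5$)
$j{\left(Y \right)} = Y^{2}$ ($j{\left(Y \right)} = Y Y = Y^{2}$)
$H = - \frac{123}{34}$ ($H = -3 - \frac{84}{136} = -3 - \frac{21}{34} = - \frac{123}{34} \approx -3.6176$)
$j{\left(P \right)} H + t{\left(-4 \right)} = 5^{2} \left(- \frac{123}{34}\right) + \frac{7}{-4} = 25 \left(- \frac{123}{34}\right) + 7 \left(- \frac{1}{4}\right) = - \frac{3075}{34} - \frac{7}{4} = - \frac{6269}{68}$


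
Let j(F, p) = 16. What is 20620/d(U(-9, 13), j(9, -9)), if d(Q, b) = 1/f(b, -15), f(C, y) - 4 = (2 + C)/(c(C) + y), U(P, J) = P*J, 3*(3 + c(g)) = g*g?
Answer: 8887220/101 ≈ 87992.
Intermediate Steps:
c(g) = -3 + g²/3 (c(g) = -3 + (g*g)/3 = -3 + g²/3)
U(P, J) = J*P
f(C, y) = 4 + (2 + C)/(-3 + y + C²/3) (f(C, y) = 4 + (2 + C)/((-3 + C²/3) + y) = 4 + (2 + C)/(-3 + y + C²/3))
d(Q, b) = (-54 + b²)/(-210 + 3*b + 4*b²) (d(Q, b) = 1/((-30 + 3*b + 4*b² + 12*(-15))/(-9 + b² + 3*(-15))) = 1/((-30 + 3*b + 4*b² - 180)/(-9 + b² - 45)) = 1/((-210 + 3*b + 4*b²)/(-54 + b²)) = (-54 + b²)/(-210 + 3*b + 4*b²))
20620/d(U(-9, 13), j(9, -9)) = 20620/(((-54 + 16²)/(-210 + 3*16 + 4*16²))) = 20620/(((-54 + 256)/(-210 + 48 + 4*256))) = 20620/((202/(-210 + 48 + 1024))) = 20620/((202/862)) = 20620/(((1/862)*202)) = 20620/(101/431) = 20620*(431/101) = 8887220/101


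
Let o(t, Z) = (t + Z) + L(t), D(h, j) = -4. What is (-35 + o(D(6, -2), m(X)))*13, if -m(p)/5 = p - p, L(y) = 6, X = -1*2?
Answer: -429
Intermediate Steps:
X = -2
m(p) = 0 (m(p) = -5*(p - p) = -5*0 = 0)
o(t, Z) = 6 + Z + t (o(t, Z) = (t + Z) + 6 = (Z + t) + 6 = 6 + Z + t)
(-35 + o(D(6, -2), m(X)))*13 = (-35 + (6 + 0 - 4))*13 = (-35 + 2)*13 = -33*13 = -429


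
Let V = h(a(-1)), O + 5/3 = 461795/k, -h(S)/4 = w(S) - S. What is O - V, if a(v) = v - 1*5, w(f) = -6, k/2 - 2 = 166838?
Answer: -56603/200208 ≈ -0.28272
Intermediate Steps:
k = 333680 (k = 4 + 2*166838 = 4 + 333676 = 333680)
a(v) = -5 + v (a(v) = v - 5 = -5 + v)
h(S) = 24 + 4*S (h(S) = -4*(-6 - S) = 24 + 4*S)
O = -56603/200208 (O = -5/3 + 461795/333680 = -5/3 + 461795*(1/333680) = -5/3 + 92359/66736 = -56603/200208 ≈ -0.28272)
V = 0 (V = 24 + 4*(-5 - 1) = 24 + 4*(-6) = 24 - 24 = 0)
O - V = -56603/200208 - 1*0 = -56603/200208 + 0 = -56603/200208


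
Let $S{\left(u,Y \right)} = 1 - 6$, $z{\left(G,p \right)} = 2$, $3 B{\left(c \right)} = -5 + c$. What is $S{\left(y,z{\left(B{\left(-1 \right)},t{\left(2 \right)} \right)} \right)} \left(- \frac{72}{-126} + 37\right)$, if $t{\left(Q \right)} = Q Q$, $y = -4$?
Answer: $- \frac{1315}{7} \approx -187.86$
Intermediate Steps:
$B{\left(c \right)} = - \frac{5}{3} + \frac{c}{3}$ ($B{\left(c \right)} = \frac{-5 + c}{3} = - \frac{5}{3} + \frac{c}{3}$)
$t{\left(Q \right)} = Q^{2}$
$S{\left(u,Y \right)} = -5$ ($S{\left(u,Y \right)} = 1 - 6 = -5$)
$S{\left(y,z{\left(B{\left(-1 \right)},t{\left(2 \right)} \right)} \right)} \left(- \frac{72}{-126} + 37\right) = - 5 \left(- \frac{72}{-126} + 37\right) = - 5 \left(\left(-72\right) \left(- \frac{1}{126}\right) + 37\right) = - 5 \left(\frac{4}{7} + 37\right) = \left(-5\right) \frac{263}{7} = - \frac{1315}{7}$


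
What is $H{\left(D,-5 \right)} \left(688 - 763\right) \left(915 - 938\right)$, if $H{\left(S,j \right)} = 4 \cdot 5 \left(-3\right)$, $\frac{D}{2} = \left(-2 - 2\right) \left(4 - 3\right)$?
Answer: $-103500$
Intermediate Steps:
$D = -8$ ($D = 2 \left(-2 - 2\right) \left(4 - 3\right) = 2 \left(\left(-4\right) 1\right) = 2 \left(-4\right) = -8$)
$H{\left(S,j \right)} = -60$ ($H{\left(S,j \right)} = 20 \left(-3\right) = -60$)
$H{\left(D,-5 \right)} \left(688 - 763\right) \left(915 - 938\right) = - 60 \left(688 - 763\right) \left(915 - 938\right) = - 60 \left(\left(-75\right) \left(-23\right)\right) = \left(-60\right) 1725 = -103500$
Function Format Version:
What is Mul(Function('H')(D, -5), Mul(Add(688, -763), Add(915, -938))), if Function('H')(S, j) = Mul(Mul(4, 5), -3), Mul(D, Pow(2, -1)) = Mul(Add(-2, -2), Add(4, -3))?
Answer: -103500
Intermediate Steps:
D = -8 (D = Mul(2, Mul(Add(-2, -2), Add(4, -3))) = Mul(2, Mul(-4, 1)) = Mul(2, -4) = -8)
Function('H')(S, j) = -60 (Function('H')(S, j) = Mul(20, -3) = -60)
Mul(Function('H')(D, -5), Mul(Add(688, -763), Add(915, -938))) = Mul(-60, Mul(Add(688, -763), Add(915, -938))) = Mul(-60, Mul(-75, -23)) = Mul(-60, 1725) = -103500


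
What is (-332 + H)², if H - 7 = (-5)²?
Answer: 90000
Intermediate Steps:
H = 32 (H = 7 + (-5)² = 7 + 25 = 32)
(-332 + H)² = (-332 + 32)² = (-300)² = 90000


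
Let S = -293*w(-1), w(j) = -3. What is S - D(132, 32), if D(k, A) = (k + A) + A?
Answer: 683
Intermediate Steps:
D(k, A) = k + 2*A (D(k, A) = (A + k) + A = k + 2*A)
S = 879 (S = -293*(-3) = 879)
S - D(132, 32) = 879 - (132 + 2*32) = 879 - (132 + 64) = 879 - 1*196 = 879 - 196 = 683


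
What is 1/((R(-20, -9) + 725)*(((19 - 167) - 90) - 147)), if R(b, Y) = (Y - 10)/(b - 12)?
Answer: -32/8939315 ≈ -3.5797e-6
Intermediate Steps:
R(b, Y) = (-10 + Y)/(-12 + b)
1/((R(-20, -9) + 725)*(((19 - 167) - 90) - 147)) = 1/(((-10 - 9)/(-12 - 20) + 725)*(((19 - 167) - 90) - 147)) = 1/((-19/(-32) + 725)*((-148 - 90) - 147)) = 1/((-1/32*(-19) + 725)*(-238 - 147)) = 1/((19/32 + 725)*(-385)) = -1/385/(23219/32) = (32/23219)*(-1/385) = -32/8939315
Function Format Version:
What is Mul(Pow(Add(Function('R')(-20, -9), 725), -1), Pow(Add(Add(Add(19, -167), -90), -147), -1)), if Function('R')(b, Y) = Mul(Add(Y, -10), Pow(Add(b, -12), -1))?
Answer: Rational(-32, 8939315) ≈ -3.5797e-6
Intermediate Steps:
Function('R')(b, Y) = Mul(Pow(Add(-12, b), -1), Add(-10, Y)) (Function('R')(b, Y) = Mul(Add(-10, Y), Pow(Add(-12, b), -1)) = Mul(Pow(Add(-12, b), -1), Add(-10, Y)))
Mul(Pow(Add(Function('R')(-20, -9), 725), -1), Pow(Add(Add(Add(19, -167), -90), -147), -1)) = Mul(Pow(Add(Mul(Pow(Add(-12, -20), -1), Add(-10, -9)), 725), -1), Pow(Add(Add(Add(19, -167), -90), -147), -1)) = Mul(Pow(Add(Mul(Pow(-32, -1), -19), 725), -1), Pow(Add(Add(-148, -90), -147), -1)) = Mul(Pow(Add(Mul(Rational(-1, 32), -19), 725), -1), Pow(Add(-238, -147), -1)) = Mul(Pow(Add(Rational(19, 32), 725), -1), Pow(-385, -1)) = Mul(Pow(Rational(23219, 32), -1), Rational(-1, 385)) = Mul(Rational(32, 23219), Rational(-1, 385)) = Rational(-32, 8939315)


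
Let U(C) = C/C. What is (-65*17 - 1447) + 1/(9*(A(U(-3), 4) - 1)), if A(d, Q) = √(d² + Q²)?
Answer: -367487/144 + √17/144 ≈ -2552.0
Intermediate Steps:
U(C) = 1
A(d, Q) = √(Q² + d²)
(-65*17 - 1447) + 1/(9*(A(U(-3), 4) - 1)) = (-65*17 - 1447) + 1/(9*(√(4² + 1²) - 1)) = (-1105 - 1447) + 1/(9*(√(16 + 1) - 1)) = -2552 + 1/(9*(√17 - 1)) = -2552 + 1/(9*(-1 + √17)) = -2552 + 1/(-9 + 9*√17)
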